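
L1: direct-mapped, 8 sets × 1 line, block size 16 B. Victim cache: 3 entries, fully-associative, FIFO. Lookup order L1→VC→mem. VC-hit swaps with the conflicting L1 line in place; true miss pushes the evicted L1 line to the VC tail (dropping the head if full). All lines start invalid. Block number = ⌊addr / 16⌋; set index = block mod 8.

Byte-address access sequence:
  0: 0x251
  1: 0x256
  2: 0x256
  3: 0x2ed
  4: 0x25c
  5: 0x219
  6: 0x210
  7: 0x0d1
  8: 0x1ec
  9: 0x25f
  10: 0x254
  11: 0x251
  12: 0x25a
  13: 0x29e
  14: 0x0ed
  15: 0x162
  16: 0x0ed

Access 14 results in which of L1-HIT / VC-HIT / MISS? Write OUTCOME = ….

0: 0x251 (blk 37, set 5) → MISS  vc=[]
1: 0x256 (blk 37, set 5) → L1-HIT  vc=[]
2: 0x256 (blk 37, set 5) → L1-HIT  vc=[]
3: 0x2ed (blk 46, set 6) → MISS  vc=[]
4: 0x25c (blk 37, set 5) → L1-HIT  vc=[]
5: 0x219 (blk 33, set 1) → MISS  vc=[]
6: 0x210 (blk 33, set 1) → L1-HIT  vc=[]
7: 0xd1 (blk 13, set 5) → MISS  vc=[37]
8: 0x1ec (blk 30, set 6) → MISS  vc=[37, 46]
9: 0x25f (blk 37, set 5) → VC-HIT  vc=[13, 46]
10: 0x254 (blk 37, set 5) → L1-HIT  vc=[13, 46]
11: 0x251 (blk 37, set 5) → L1-HIT  vc=[13, 46]
12: 0x25a (blk 37, set 5) → L1-HIT  vc=[13, 46]
13: 0x29e (blk 41, set 1) → MISS  vc=[13, 46, 33]
14: 0xed (blk 14, set 6) → MISS  vc=[46, 33, 30]
15: 0x162 (blk 22, set 6) → MISS  vc=[33, 30, 14]
16: 0xed (blk 14, set 6) → VC-HIT  vc=[33, 30, 22]

OUTCOME = MISS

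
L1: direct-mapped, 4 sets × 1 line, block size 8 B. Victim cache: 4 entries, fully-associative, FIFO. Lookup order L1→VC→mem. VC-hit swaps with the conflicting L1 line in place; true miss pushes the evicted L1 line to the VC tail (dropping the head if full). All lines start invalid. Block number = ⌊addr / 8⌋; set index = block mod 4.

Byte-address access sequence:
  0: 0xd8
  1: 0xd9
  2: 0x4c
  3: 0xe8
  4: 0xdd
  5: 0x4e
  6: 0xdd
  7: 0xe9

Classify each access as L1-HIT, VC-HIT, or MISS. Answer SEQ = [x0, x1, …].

  [0] addr=0xd8 blk=27 s=3: MISS | VC []
  [1] addr=0xd9 blk=27 s=3: L1-HIT | VC []
  [2] addr=0x4c blk=9 s=1: MISS | VC []
  [3] addr=0xe8 blk=29 s=1: MISS | VC [9]
  [4] addr=0xdd blk=27 s=3: L1-HIT | VC [9]
  [5] addr=0x4e blk=9 s=1: VC-HIT | VC [29]
  [6] addr=0xdd blk=27 s=3: L1-HIT | VC [29]
  [7] addr=0xe9 blk=29 s=1: VC-HIT | VC [9]

SEQ = [MISS, L1-HIT, MISS, MISS, L1-HIT, VC-HIT, L1-HIT, VC-HIT]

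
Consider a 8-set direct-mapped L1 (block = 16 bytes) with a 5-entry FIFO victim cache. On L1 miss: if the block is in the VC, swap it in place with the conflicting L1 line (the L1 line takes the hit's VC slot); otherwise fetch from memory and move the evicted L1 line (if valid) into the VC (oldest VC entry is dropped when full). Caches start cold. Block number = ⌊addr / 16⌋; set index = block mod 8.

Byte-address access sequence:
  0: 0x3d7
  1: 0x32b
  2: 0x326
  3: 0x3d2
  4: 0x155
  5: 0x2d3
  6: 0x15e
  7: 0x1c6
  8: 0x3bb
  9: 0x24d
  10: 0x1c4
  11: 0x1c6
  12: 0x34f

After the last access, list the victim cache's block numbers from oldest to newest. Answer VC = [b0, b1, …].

#0 0x3d7→b61/s5 MISS; vc=[]
#1 0x32b→b50/s2 MISS; vc=[]
#2 0x326→b50/s2 L1-HIT; vc=[]
#3 0x3d2→b61/s5 L1-HIT; vc=[]
#4 0x155→b21/s5 MISS; vc=[61]
#5 0x2d3→b45/s5 MISS; vc=[61,21]
#6 0x15e→b21/s5 VC-HIT; vc=[61,45]
#7 0x1c6→b28/s4 MISS; vc=[61,45]
#8 0x3bb→b59/s3 MISS; vc=[61,45]
#9 0x24d→b36/s4 MISS; vc=[61,45,28]
#10 0x1c4→b28/s4 VC-HIT; vc=[61,45,36]
#11 0x1c6→b28/s4 L1-HIT; vc=[61,45,36]
#12 0x34f→b52/s4 MISS; vc=[61,45,36,28]

VC = [61, 45, 36, 28]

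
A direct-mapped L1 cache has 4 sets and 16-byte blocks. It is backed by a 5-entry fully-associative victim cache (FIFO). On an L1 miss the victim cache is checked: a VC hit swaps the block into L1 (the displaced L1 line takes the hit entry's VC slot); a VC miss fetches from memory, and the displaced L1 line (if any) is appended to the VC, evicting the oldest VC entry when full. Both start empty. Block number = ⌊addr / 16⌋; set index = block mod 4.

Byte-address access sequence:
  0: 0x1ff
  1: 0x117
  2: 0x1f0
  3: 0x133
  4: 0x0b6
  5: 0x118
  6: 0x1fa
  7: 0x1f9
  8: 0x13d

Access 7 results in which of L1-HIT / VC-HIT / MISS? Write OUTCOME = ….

OUTCOME = L1-HIT

#0 0x1ff→b31/s3 MISS; vc=[]
#1 0x117→b17/s1 MISS; vc=[]
#2 0x1f0→b31/s3 L1-HIT; vc=[]
#3 0x133→b19/s3 MISS; vc=[31]
#4 0xb6→b11/s3 MISS; vc=[31,19]
#5 0x118→b17/s1 L1-HIT; vc=[31,19]
#6 0x1fa→b31/s3 VC-HIT; vc=[11,19]
#7 0x1f9→b31/s3 L1-HIT; vc=[11,19]
#8 0x13d→b19/s3 VC-HIT; vc=[11,31]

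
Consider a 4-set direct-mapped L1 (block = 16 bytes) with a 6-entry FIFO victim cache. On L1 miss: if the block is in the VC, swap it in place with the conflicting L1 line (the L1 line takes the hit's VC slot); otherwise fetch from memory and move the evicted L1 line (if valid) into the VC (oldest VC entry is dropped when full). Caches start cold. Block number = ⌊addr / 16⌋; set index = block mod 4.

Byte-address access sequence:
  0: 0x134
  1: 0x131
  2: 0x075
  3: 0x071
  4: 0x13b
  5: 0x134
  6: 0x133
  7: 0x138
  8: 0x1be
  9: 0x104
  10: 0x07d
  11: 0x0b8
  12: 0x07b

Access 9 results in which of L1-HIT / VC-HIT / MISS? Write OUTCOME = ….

OUTCOME = MISS

  [0] addr=0x134 blk=19 s=3: MISS | VC []
  [1] addr=0x131 blk=19 s=3: L1-HIT | VC []
  [2] addr=0x75 blk=7 s=3: MISS | VC [19]
  [3] addr=0x71 blk=7 s=3: L1-HIT | VC [19]
  [4] addr=0x13b blk=19 s=3: VC-HIT | VC [7]
  [5] addr=0x134 blk=19 s=3: L1-HIT | VC [7]
  [6] addr=0x133 blk=19 s=3: L1-HIT | VC [7]
  [7] addr=0x138 blk=19 s=3: L1-HIT | VC [7]
  [8] addr=0x1be blk=27 s=3: MISS | VC [7, 19]
  [9] addr=0x104 blk=16 s=0: MISS | VC [7, 19]
  [10] addr=0x7d blk=7 s=3: VC-HIT | VC [27, 19]
  [11] addr=0xb8 blk=11 s=3: MISS | VC [27, 19, 7]
  [12] addr=0x7b blk=7 s=3: VC-HIT | VC [27, 19, 11]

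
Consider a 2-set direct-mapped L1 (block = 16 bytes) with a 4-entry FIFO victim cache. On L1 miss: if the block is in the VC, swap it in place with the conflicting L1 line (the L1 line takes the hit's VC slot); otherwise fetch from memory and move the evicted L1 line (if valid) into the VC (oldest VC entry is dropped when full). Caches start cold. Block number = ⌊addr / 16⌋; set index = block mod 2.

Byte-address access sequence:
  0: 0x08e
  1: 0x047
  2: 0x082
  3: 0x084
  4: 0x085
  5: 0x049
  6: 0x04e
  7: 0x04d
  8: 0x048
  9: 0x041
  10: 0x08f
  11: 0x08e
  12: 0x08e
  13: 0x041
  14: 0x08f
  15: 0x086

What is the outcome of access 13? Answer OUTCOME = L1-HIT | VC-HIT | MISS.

OUTCOME = VC-HIT

0: 0x8e (blk 8, set 0) → MISS  vc=[]
1: 0x47 (blk 4, set 0) → MISS  vc=[8]
2: 0x82 (blk 8, set 0) → VC-HIT  vc=[4]
3: 0x84 (blk 8, set 0) → L1-HIT  vc=[4]
4: 0x85 (blk 8, set 0) → L1-HIT  vc=[4]
5: 0x49 (blk 4, set 0) → VC-HIT  vc=[8]
6: 0x4e (blk 4, set 0) → L1-HIT  vc=[8]
7: 0x4d (blk 4, set 0) → L1-HIT  vc=[8]
8: 0x48 (blk 4, set 0) → L1-HIT  vc=[8]
9: 0x41 (blk 4, set 0) → L1-HIT  vc=[8]
10: 0x8f (blk 8, set 0) → VC-HIT  vc=[4]
11: 0x8e (blk 8, set 0) → L1-HIT  vc=[4]
12: 0x8e (blk 8, set 0) → L1-HIT  vc=[4]
13: 0x41 (blk 4, set 0) → VC-HIT  vc=[8]
14: 0x8f (blk 8, set 0) → VC-HIT  vc=[4]
15: 0x86 (blk 8, set 0) → L1-HIT  vc=[4]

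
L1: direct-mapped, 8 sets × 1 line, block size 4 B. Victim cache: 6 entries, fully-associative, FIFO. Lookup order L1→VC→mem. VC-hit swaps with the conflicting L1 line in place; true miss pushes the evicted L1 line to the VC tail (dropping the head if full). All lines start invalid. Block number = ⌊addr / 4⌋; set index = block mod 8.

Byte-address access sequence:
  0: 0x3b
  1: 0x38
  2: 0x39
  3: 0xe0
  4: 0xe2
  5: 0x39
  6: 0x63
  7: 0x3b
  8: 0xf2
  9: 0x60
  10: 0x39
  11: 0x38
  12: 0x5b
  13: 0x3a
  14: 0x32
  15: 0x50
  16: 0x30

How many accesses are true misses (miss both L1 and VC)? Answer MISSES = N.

0: 0x3b (blk 14, set 6) → MISS  vc=[]
1: 0x38 (blk 14, set 6) → L1-HIT  vc=[]
2: 0x39 (blk 14, set 6) → L1-HIT  vc=[]
3: 0xe0 (blk 56, set 0) → MISS  vc=[]
4: 0xe2 (blk 56, set 0) → L1-HIT  vc=[]
5: 0x39 (blk 14, set 6) → L1-HIT  vc=[]
6: 0x63 (blk 24, set 0) → MISS  vc=[56]
7: 0x3b (blk 14, set 6) → L1-HIT  vc=[56]
8: 0xf2 (blk 60, set 4) → MISS  vc=[56]
9: 0x60 (blk 24, set 0) → L1-HIT  vc=[56]
10: 0x39 (blk 14, set 6) → L1-HIT  vc=[56]
11: 0x38 (blk 14, set 6) → L1-HIT  vc=[56]
12: 0x5b (blk 22, set 6) → MISS  vc=[56, 14]
13: 0x3a (blk 14, set 6) → VC-HIT  vc=[56, 22]
14: 0x32 (blk 12, set 4) → MISS  vc=[56, 22, 60]
15: 0x50 (blk 20, set 4) → MISS  vc=[56, 22, 60, 12]
16: 0x30 (blk 12, set 4) → VC-HIT  vc=[56, 22, 60, 20]

MISSES = 7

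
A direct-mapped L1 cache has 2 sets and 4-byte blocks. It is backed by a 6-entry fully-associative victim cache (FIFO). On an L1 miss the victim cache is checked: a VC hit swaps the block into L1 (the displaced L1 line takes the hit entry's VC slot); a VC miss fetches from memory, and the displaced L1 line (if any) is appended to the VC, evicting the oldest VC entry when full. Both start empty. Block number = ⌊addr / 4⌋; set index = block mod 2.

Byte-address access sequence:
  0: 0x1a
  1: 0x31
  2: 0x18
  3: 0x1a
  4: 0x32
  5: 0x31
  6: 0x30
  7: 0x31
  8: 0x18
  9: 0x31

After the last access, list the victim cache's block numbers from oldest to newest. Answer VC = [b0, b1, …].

  [0] addr=0x1a blk=6 s=0: MISS | VC []
  [1] addr=0x31 blk=12 s=0: MISS | VC [6]
  [2] addr=0x18 blk=6 s=0: VC-HIT | VC [12]
  [3] addr=0x1a blk=6 s=0: L1-HIT | VC [12]
  [4] addr=0x32 blk=12 s=0: VC-HIT | VC [6]
  [5] addr=0x31 blk=12 s=0: L1-HIT | VC [6]
  [6] addr=0x30 blk=12 s=0: L1-HIT | VC [6]
  [7] addr=0x31 blk=12 s=0: L1-HIT | VC [6]
  [8] addr=0x18 blk=6 s=0: VC-HIT | VC [12]
  [9] addr=0x31 blk=12 s=0: VC-HIT | VC [6]

VC = [6]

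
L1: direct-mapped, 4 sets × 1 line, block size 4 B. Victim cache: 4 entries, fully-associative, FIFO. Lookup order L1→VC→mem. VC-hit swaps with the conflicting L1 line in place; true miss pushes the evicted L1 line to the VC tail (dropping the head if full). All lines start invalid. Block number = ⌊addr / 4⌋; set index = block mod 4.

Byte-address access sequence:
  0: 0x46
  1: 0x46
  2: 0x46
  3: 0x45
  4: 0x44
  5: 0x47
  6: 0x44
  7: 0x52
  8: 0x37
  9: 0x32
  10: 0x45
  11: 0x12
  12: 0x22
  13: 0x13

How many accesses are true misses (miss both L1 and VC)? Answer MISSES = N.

  [0] addr=0x46 blk=17 s=1: MISS | VC []
  [1] addr=0x46 blk=17 s=1: L1-HIT | VC []
  [2] addr=0x46 blk=17 s=1: L1-HIT | VC []
  [3] addr=0x45 blk=17 s=1: L1-HIT | VC []
  [4] addr=0x44 blk=17 s=1: L1-HIT | VC []
  [5] addr=0x47 blk=17 s=1: L1-HIT | VC []
  [6] addr=0x44 blk=17 s=1: L1-HIT | VC []
  [7] addr=0x52 blk=20 s=0: MISS | VC []
  [8] addr=0x37 blk=13 s=1: MISS | VC [17]
  [9] addr=0x32 blk=12 s=0: MISS | VC [17, 20]
  [10] addr=0x45 blk=17 s=1: VC-HIT | VC [13, 20]
  [11] addr=0x12 blk=4 s=0: MISS | VC [13, 20, 12]
  [12] addr=0x22 blk=8 s=0: MISS | VC [13, 20, 12, 4]
  [13] addr=0x13 blk=4 s=0: VC-HIT | VC [13, 20, 12, 8]

MISSES = 6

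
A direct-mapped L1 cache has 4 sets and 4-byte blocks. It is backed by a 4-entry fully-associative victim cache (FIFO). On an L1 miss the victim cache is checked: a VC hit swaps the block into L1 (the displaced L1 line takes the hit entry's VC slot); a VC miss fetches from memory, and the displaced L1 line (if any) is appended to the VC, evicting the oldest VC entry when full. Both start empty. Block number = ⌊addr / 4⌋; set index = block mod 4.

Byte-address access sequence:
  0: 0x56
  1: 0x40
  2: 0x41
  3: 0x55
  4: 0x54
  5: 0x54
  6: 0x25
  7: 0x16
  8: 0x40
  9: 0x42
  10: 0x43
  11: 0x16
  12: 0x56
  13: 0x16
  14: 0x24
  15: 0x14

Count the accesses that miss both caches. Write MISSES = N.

MISSES = 4

  [0] addr=0x56 blk=21 s=1: MISS | VC []
  [1] addr=0x40 blk=16 s=0: MISS | VC []
  [2] addr=0x41 blk=16 s=0: L1-HIT | VC []
  [3] addr=0x55 blk=21 s=1: L1-HIT | VC []
  [4] addr=0x54 blk=21 s=1: L1-HIT | VC []
  [5] addr=0x54 blk=21 s=1: L1-HIT | VC []
  [6] addr=0x25 blk=9 s=1: MISS | VC [21]
  [7] addr=0x16 blk=5 s=1: MISS | VC [21, 9]
  [8] addr=0x40 blk=16 s=0: L1-HIT | VC [21, 9]
  [9] addr=0x42 blk=16 s=0: L1-HIT | VC [21, 9]
  [10] addr=0x43 blk=16 s=0: L1-HIT | VC [21, 9]
  [11] addr=0x16 blk=5 s=1: L1-HIT | VC [21, 9]
  [12] addr=0x56 blk=21 s=1: VC-HIT | VC [5, 9]
  [13] addr=0x16 blk=5 s=1: VC-HIT | VC [21, 9]
  [14] addr=0x24 blk=9 s=1: VC-HIT | VC [21, 5]
  [15] addr=0x14 blk=5 s=1: VC-HIT | VC [21, 9]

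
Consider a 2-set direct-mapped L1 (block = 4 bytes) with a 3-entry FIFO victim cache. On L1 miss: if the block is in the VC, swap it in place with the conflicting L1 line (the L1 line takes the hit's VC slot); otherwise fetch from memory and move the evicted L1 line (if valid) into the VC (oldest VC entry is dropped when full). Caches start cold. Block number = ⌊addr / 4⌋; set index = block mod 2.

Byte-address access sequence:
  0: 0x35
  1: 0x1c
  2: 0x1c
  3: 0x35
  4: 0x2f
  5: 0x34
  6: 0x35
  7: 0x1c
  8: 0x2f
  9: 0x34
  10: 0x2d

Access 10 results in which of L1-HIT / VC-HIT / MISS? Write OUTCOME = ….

OUTCOME = VC-HIT

  [0] addr=0x35 blk=13 s=1: MISS | VC []
  [1] addr=0x1c blk=7 s=1: MISS | VC [13]
  [2] addr=0x1c blk=7 s=1: L1-HIT | VC [13]
  [3] addr=0x35 blk=13 s=1: VC-HIT | VC [7]
  [4] addr=0x2f blk=11 s=1: MISS | VC [7, 13]
  [5] addr=0x34 blk=13 s=1: VC-HIT | VC [7, 11]
  [6] addr=0x35 blk=13 s=1: L1-HIT | VC [7, 11]
  [7] addr=0x1c blk=7 s=1: VC-HIT | VC [13, 11]
  [8] addr=0x2f blk=11 s=1: VC-HIT | VC [13, 7]
  [9] addr=0x34 blk=13 s=1: VC-HIT | VC [11, 7]
  [10] addr=0x2d blk=11 s=1: VC-HIT | VC [13, 7]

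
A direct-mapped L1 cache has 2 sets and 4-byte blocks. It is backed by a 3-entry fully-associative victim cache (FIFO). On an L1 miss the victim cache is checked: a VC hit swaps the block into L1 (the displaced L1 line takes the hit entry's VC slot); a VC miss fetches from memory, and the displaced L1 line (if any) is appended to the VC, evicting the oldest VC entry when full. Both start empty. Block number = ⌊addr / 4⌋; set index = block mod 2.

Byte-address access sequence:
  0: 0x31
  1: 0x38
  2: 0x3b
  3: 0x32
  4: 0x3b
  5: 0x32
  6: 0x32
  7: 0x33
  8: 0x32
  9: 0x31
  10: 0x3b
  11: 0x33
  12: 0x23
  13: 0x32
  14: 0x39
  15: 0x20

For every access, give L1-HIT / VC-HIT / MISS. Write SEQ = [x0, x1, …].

SEQ = [MISS, MISS, L1-HIT, VC-HIT, VC-HIT, VC-HIT, L1-HIT, L1-HIT, L1-HIT, L1-HIT, VC-HIT, VC-HIT, MISS, VC-HIT, VC-HIT, VC-HIT]

  [0] addr=0x31 blk=12 s=0: MISS | VC []
  [1] addr=0x38 blk=14 s=0: MISS | VC [12]
  [2] addr=0x3b blk=14 s=0: L1-HIT | VC [12]
  [3] addr=0x32 blk=12 s=0: VC-HIT | VC [14]
  [4] addr=0x3b blk=14 s=0: VC-HIT | VC [12]
  [5] addr=0x32 blk=12 s=0: VC-HIT | VC [14]
  [6] addr=0x32 blk=12 s=0: L1-HIT | VC [14]
  [7] addr=0x33 blk=12 s=0: L1-HIT | VC [14]
  [8] addr=0x32 blk=12 s=0: L1-HIT | VC [14]
  [9] addr=0x31 blk=12 s=0: L1-HIT | VC [14]
  [10] addr=0x3b blk=14 s=0: VC-HIT | VC [12]
  [11] addr=0x33 blk=12 s=0: VC-HIT | VC [14]
  [12] addr=0x23 blk=8 s=0: MISS | VC [14, 12]
  [13] addr=0x32 blk=12 s=0: VC-HIT | VC [14, 8]
  [14] addr=0x39 blk=14 s=0: VC-HIT | VC [12, 8]
  [15] addr=0x20 blk=8 s=0: VC-HIT | VC [12, 14]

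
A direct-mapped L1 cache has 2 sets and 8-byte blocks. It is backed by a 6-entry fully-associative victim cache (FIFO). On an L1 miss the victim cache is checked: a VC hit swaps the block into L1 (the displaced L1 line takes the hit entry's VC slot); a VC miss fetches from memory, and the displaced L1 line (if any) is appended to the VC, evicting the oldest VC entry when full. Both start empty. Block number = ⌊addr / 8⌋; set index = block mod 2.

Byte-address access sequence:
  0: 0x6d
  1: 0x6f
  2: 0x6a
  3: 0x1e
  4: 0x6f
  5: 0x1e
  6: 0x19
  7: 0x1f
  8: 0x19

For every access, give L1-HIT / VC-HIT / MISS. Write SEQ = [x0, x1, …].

#0 0x6d→b13/s1 MISS; vc=[]
#1 0x6f→b13/s1 L1-HIT; vc=[]
#2 0x6a→b13/s1 L1-HIT; vc=[]
#3 0x1e→b3/s1 MISS; vc=[13]
#4 0x6f→b13/s1 VC-HIT; vc=[3]
#5 0x1e→b3/s1 VC-HIT; vc=[13]
#6 0x19→b3/s1 L1-HIT; vc=[13]
#7 0x1f→b3/s1 L1-HIT; vc=[13]
#8 0x19→b3/s1 L1-HIT; vc=[13]

SEQ = [MISS, L1-HIT, L1-HIT, MISS, VC-HIT, VC-HIT, L1-HIT, L1-HIT, L1-HIT]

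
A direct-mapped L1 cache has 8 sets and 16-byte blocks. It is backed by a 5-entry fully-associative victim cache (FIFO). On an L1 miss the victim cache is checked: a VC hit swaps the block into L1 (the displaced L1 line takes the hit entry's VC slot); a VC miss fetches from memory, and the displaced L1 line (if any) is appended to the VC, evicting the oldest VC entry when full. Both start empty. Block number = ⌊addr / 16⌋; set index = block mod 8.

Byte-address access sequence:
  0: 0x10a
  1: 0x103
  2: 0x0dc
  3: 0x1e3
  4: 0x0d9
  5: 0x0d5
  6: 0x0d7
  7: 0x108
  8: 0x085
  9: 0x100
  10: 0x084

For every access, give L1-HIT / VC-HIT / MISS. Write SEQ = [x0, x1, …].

#0 0x10a→b16/s0 MISS; vc=[]
#1 0x103→b16/s0 L1-HIT; vc=[]
#2 0xdc→b13/s5 MISS; vc=[]
#3 0x1e3→b30/s6 MISS; vc=[]
#4 0xd9→b13/s5 L1-HIT; vc=[]
#5 0xd5→b13/s5 L1-HIT; vc=[]
#6 0xd7→b13/s5 L1-HIT; vc=[]
#7 0x108→b16/s0 L1-HIT; vc=[]
#8 0x85→b8/s0 MISS; vc=[16]
#9 0x100→b16/s0 VC-HIT; vc=[8]
#10 0x84→b8/s0 VC-HIT; vc=[16]

SEQ = [MISS, L1-HIT, MISS, MISS, L1-HIT, L1-HIT, L1-HIT, L1-HIT, MISS, VC-HIT, VC-HIT]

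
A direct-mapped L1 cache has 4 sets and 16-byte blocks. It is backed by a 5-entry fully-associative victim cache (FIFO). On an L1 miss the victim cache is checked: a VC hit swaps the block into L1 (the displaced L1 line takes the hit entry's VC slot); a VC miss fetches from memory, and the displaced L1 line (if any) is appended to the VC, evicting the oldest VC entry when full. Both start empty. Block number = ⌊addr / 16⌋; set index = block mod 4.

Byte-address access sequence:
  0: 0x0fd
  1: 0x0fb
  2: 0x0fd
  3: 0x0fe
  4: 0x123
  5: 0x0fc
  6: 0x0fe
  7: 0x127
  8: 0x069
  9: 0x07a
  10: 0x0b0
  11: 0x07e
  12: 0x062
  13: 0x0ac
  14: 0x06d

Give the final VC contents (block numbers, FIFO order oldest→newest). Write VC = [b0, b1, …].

VC = [18, 15, 11, 10]

#0 0xfd→b15/s3 MISS; vc=[]
#1 0xfb→b15/s3 L1-HIT; vc=[]
#2 0xfd→b15/s3 L1-HIT; vc=[]
#3 0xfe→b15/s3 L1-HIT; vc=[]
#4 0x123→b18/s2 MISS; vc=[]
#5 0xfc→b15/s3 L1-HIT; vc=[]
#6 0xfe→b15/s3 L1-HIT; vc=[]
#7 0x127→b18/s2 L1-HIT; vc=[]
#8 0x69→b6/s2 MISS; vc=[18]
#9 0x7a→b7/s3 MISS; vc=[18,15]
#10 0xb0→b11/s3 MISS; vc=[18,15,7]
#11 0x7e→b7/s3 VC-HIT; vc=[18,15,11]
#12 0x62→b6/s2 L1-HIT; vc=[18,15,11]
#13 0xac→b10/s2 MISS; vc=[18,15,11,6]
#14 0x6d→b6/s2 VC-HIT; vc=[18,15,11,10]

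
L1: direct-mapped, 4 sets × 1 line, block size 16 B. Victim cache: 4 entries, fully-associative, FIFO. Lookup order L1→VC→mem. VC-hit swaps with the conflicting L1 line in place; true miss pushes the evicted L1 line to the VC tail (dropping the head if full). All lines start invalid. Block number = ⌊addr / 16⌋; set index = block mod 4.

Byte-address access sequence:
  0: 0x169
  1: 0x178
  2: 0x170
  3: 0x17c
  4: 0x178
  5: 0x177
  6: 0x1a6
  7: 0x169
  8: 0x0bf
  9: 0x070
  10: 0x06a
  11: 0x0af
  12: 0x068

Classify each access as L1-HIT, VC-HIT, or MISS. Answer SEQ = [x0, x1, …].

SEQ = [MISS, MISS, L1-HIT, L1-HIT, L1-HIT, L1-HIT, MISS, VC-HIT, MISS, MISS, MISS, MISS, VC-HIT]

#0 0x169→b22/s2 MISS; vc=[]
#1 0x178→b23/s3 MISS; vc=[]
#2 0x170→b23/s3 L1-HIT; vc=[]
#3 0x17c→b23/s3 L1-HIT; vc=[]
#4 0x178→b23/s3 L1-HIT; vc=[]
#5 0x177→b23/s3 L1-HIT; vc=[]
#6 0x1a6→b26/s2 MISS; vc=[22]
#7 0x169→b22/s2 VC-HIT; vc=[26]
#8 0xbf→b11/s3 MISS; vc=[26,23]
#9 0x70→b7/s3 MISS; vc=[26,23,11]
#10 0x6a→b6/s2 MISS; vc=[26,23,11,22]
#11 0xaf→b10/s2 MISS; vc=[23,11,22,6]
#12 0x68→b6/s2 VC-HIT; vc=[23,11,22,10]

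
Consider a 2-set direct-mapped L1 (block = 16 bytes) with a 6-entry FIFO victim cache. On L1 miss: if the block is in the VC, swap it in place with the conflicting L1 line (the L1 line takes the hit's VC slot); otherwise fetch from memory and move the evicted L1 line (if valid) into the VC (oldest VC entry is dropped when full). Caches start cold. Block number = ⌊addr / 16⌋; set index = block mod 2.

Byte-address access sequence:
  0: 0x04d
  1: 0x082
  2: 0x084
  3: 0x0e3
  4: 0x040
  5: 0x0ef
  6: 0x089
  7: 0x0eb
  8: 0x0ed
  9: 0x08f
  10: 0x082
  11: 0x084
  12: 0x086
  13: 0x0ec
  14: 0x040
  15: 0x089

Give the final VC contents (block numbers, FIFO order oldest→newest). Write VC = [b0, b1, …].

0: 0x4d (blk 4, set 0) → MISS  vc=[]
1: 0x82 (blk 8, set 0) → MISS  vc=[4]
2: 0x84 (blk 8, set 0) → L1-HIT  vc=[4]
3: 0xe3 (blk 14, set 0) → MISS  vc=[4, 8]
4: 0x40 (blk 4, set 0) → VC-HIT  vc=[14, 8]
5: 0xef (blk 14, set 0) → VC-HIT  vc=[4, 8]
6: 0x89 (blk 8, set 0) → VC-HIT  vc=[4, 14]
7: 0xeb (blk 14, set 0) → VC-HIT  vc=[4, 8]
8: 0xed (blk 14, set 0) → L1-HIT  vc=[4, 8]
9: 0x8f (blk 8, set 0) → VC-HIT  vc=[4, 14]
10: 0x82 (blk 8, set 0) → L1-HIT  vc=[4, 14]
11: 0x84 (blk 8, set 0) → L1-HIT  vc=[4, 14]
12: 0x86 (blk 8, set 0) → L1-HIT  vc=[4, 14]
13: 0xec (blk 14, set 0) → VC-HIT  vc=[4, 8]
14: 0x40 (blk 4, set 0) → VC-HIT  vc=[14, 8]
15: 0x89 (blk 8, set 0) → VC-HIT  vc=[14, 4]

VC = [14, 4]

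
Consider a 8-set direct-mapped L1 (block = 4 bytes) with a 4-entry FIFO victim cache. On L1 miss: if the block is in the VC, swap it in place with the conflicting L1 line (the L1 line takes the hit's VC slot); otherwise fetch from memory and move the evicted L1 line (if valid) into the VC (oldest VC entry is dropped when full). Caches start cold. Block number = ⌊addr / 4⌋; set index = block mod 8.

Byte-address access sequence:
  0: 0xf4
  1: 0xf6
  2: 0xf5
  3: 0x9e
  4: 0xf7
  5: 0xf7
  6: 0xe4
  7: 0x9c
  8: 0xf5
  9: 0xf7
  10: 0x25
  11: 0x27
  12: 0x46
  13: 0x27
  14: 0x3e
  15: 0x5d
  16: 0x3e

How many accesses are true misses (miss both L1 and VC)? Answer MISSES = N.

MISSES = 7

#0 0xf4→b61/s5 MISS; vc=[]
#1 0xf6→b61/s5 L1-HIT; vc=[]
#2 0xf5→b61/s5 L1-HIT; vc=[]
#3 0x9e→b39/s7 MISS; vc=[]
#4 0xf7→b61/s5 L1-HIT; vc=[]
#5 0xf7→b61/s5 L1-HIT; vc=[]
#6 0xe4→b57/s1 MISS; vc=[]
#7 0x9c→b39/s7 L1-HIT; vc=[]
#8 0xf5→b61/s5 L1-HIT; vc=[]
#9 0xf7→b61/s5 L1-HIT; vc=[]
#10 0x25→b9/s1 MISS; vc=[57]
#11 0x27→b9/s1 L1-HIT; vc=[57]
#12 0x46→b17/s1 MISS; vc=[57,9]
#13 0x27→b9/s1 VC-HIT; vc=[57,17]
#14 0x3e→b15/s7 MISS; vc=[57,17,39]
#15 0x5d→b23/s7 MISS; vc=[57,17,39,15]
#16 0x3e→b15/s7 VC-HIT; vc=[57,17,39,23]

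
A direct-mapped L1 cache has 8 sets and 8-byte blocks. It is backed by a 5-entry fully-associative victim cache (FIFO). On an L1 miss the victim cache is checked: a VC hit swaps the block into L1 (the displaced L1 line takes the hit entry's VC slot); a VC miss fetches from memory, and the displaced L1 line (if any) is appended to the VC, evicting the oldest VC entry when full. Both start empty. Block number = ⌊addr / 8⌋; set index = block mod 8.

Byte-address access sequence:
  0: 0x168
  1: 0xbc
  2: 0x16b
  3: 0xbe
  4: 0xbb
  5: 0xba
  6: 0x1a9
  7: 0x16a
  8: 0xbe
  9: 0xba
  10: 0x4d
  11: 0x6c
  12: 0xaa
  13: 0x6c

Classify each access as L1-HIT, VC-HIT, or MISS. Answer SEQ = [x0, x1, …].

SEQ = [MISS, MISS, L1-HIT, L1-HIT, L1-HIT, L1-HIT, MISS, VC-HIT, L1-HIT, L1-HIT, MISS, MISS, MISS, VC-HIT]

  [0] addr=0x168 blk=45 s=5: MISS | VC []
  [1] addr=0xbc blk=23 s=7: MISS | VC []
  [2] addr=0x16b blk=45 s=5: L1-HIT | VC []
  [3] addr=0xbe blk=23 s=7: L1-HIT | VC []
  [4] addr=0xbb blk=23 s=7: L1-HIT | VC []
  [5] addr=0xba blk=23 s=7: L1-HIT | VC []
  [6] addr=0x1a9 blk=53 s=5: MISS | VC [45]
  [7] addr=0x16a blk=45 s=5: VC-HIT | VC [53]
  [8] addr=0xbe blk=23 s=7: L1-HIT | VC [53]
  [9] addr=0xba blk=23 s=7: L1-HIT | VC [53]
  [10] addr=0x4d blk=9 s=1: MISS | VC [53]
  [11] addr=0x6c blk=13 s=5: MISS | VC [53, 45]
  [12] addr=0xaa blk=21 s=5: MISS | VC [53, 45, 13]
  [13] addr=0x6c blk=13 s=5: VC-HIT | VC [53, 45, 21]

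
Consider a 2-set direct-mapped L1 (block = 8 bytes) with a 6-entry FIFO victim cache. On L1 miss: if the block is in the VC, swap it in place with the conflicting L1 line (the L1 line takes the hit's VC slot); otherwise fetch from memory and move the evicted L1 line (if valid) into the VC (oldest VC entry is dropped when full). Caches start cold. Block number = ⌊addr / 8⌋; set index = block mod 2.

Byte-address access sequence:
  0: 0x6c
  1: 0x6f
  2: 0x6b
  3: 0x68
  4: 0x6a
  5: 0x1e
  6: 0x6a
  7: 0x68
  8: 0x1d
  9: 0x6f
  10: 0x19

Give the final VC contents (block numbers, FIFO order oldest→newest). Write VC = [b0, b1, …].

  [0] addr=0x6c blk=13 s=1: MISS | VC []
  [1] addr=0x6f blk=13 s=1: L1-HIT | VC []
  [2] addr=0x6b blk=13 s=1: L1-HIT | VC []
  [3] addr=0x68 blk=13 s=1: L1-HIT | VC []
  [4] addr=0x6a blk=13 s=1: L1-HIT | VC []
  [5] addr=0x1e blk=3 s=1: MISS | VC [13]
  [6] addr=0x6a blk=13 s=1: VC-HIT | VC [3]
  [7] addr=0x68 blk=13 s=1: L1-HIT | VC [3]
  [8] addr=0x1d blk=3 s=1: VC-HIT | VC [13]
  [9] addr=0x6f blk=13 s=1: VC-HIT | VC [3]
  [10] addr=0x19 blk=3 s=1: VC-HIT | VC [13]

VC = [13]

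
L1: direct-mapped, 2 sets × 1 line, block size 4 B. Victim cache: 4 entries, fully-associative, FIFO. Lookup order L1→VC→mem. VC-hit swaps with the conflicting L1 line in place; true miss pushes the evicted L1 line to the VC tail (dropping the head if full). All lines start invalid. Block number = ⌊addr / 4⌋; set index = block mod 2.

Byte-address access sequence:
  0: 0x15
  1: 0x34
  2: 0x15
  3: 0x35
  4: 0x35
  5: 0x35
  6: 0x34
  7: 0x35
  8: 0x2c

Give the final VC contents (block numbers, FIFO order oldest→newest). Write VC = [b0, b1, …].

  [0] addr=0x15 blk=5 s=1: MISS | VC []
  [1] addr=0x34 blk=13 s=1: MISS | VC [5]
  [2] addr=0x15 blk=5 s=1: VC-HIT | VC [13]
  [3] addr=0x35 blk=13 s=1: VC-HIT | VC [5]
  [4] addr=0x35 blk=13 s=1: L1-HIT | VC [5]
  [5] addr=0x35 blk=13 s=1: L1-HIT | VC [5]
  [6] addr=0x34 blk=13 s=1: L1-HIT | VC [5]
  [7] addr=0x35 blk=13 s=1: L1-HIT | VC [5]
  [8] addr=0x2c blk=11 s=1: MISS | VC [5, 13]

VC = [5, 13]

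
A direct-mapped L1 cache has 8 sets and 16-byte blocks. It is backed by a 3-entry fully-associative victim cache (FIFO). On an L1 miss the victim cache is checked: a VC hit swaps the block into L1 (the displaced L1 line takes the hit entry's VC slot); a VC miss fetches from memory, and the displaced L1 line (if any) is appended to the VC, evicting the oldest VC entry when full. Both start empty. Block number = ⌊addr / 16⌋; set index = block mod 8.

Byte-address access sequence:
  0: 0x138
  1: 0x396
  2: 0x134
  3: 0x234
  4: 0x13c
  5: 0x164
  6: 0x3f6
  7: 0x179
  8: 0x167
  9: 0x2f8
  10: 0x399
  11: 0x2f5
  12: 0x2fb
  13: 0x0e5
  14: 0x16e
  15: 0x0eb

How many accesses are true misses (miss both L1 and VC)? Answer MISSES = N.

MISSES = 8

#0 0x138→b19/s3 MISS; vc=[]
#1 0x396→b57/s1 MISS; vc=[]
#2 0x134→b19/s3 L1-HIT; vc=[]
#3 0x234→b35/s3 MISS; vc=[19]
#4 0x13c→b19/s3 VC-HIT; vc=[35]
#5 0x164→b22/s6 MISS; vc=[35]
#6 0x3f6→b63/s7 MISS; vc=[35]
#7 0x179→b23/s7 MISS; vc=[35,63]
#8 0x167→b22/s6 L1-HIT; vc=[35,63]
#9 0x2f8→b47/s7 MISS; vc=[35,63,23]
#10 0x399→b57/s1 L1-HIT; vc=[35,63,23]
#11 0x2f5→b47/s7 L1-HIT; vc=[35,63,23]
#12 0x2fb→b47/s7 L1-HIT; vc=[35,63,23]
#13 0xe5→b14/s6 MISS; vc=[63,23,22]
#14 0x16e→b22/s6 VC-HIT; vc=[63,23,14]
#15 0xeb→b14/s6 VC-HIT; vc=[63,23,22]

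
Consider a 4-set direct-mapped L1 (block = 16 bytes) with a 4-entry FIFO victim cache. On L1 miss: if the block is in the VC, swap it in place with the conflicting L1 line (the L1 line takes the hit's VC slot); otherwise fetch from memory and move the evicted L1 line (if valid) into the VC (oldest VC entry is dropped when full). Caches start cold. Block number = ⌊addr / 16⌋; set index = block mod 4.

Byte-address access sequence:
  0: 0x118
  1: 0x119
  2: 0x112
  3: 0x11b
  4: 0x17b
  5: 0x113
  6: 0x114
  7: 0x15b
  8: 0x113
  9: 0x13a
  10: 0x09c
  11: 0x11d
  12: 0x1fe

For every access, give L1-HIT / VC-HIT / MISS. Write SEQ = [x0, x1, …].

SEQ = [MISS, L1-HIT, L1-HIT, L1-HIT, MISS, L1-HIT, L1-HIT, MISS, VC-HIT, MISS, MISS, VC-HIT, MISS]

0: 0x118 (blk 17, set 1) → MISS  vc=[]
1: 0x119 (blk 17, set 1) → L1-HIT  vc=[]
2: 0x112 (blk 17, set 1) → L1-HIT  vc=[]
3: 0x11b (blk 17, set 1) → L1-HIT  vc=[]
4: 0x17b (blk 23, set 3) → MISS  vc=[]
5: 0x113 (blk 17, set 1) → L1-HIT  vc=[]
6: 0x114 (blk 17, set 1) → L1-HIT  vc=[]
7: 0x15b (blk 21, set 1) → MISS  vc=[17]
8: 0x113 (blk 17, set 1) → VC-HIT  vc=[21]
9: 0x13a (blk 19, set 3) → MISS  vc=[21, 23]
10: 0x9c (blk 9, set 1) → MISS  vc=[21, 23, 17]
11: 0x11d (blk 17, set 1) → VC-HIT  vc=[21, 23, 9]
12: 0x1fe (blk 31, set 3) → MISS  vc=[21, 23, 9, 19]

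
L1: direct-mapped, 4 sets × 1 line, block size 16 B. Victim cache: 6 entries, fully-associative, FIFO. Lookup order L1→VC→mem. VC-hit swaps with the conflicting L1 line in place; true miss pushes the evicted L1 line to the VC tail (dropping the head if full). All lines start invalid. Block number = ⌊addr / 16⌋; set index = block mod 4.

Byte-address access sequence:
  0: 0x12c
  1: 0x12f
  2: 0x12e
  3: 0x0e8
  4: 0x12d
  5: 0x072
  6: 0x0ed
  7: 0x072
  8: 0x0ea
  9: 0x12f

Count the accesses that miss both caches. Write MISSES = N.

#0 0x12c→b18/s2 MISS; vc=[]
#1 0x12f→b18/s2 L1-HIT; vc=[]
#2 0x12e→b18/s2 L1-HIT; vc=[]
#3 0xe8→b14/s2 MISS; vc=[18]
#4 0x12d→b18/s2 VC-HIT; vc=[14]
#5 0x72→b7/s3 MISS; vc=[14]
#6 0xed→b14/s2 VC-HIT; vc=[18]
#7 0x72→b7/s3 L1-HIT; vc=[18]
#8 0xea→b14/s2 L1-HIT; vc=[18]
#9 0x12f→b18/s2 VC-HIT; vc=[14]

MISSES = 3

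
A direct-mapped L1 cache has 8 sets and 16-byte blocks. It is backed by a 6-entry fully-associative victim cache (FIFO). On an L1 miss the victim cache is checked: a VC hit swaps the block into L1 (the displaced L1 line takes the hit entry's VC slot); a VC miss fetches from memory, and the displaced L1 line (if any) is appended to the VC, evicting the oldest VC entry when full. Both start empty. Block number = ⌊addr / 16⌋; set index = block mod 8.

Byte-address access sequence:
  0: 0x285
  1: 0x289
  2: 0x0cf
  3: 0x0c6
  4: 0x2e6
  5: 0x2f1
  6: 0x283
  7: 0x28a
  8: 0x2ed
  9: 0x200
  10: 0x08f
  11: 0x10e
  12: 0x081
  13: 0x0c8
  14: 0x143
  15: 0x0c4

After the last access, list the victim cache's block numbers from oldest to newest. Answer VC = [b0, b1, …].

VC = [40, 32, 16, 20]

  [0] addr=0x285 blk=40 s=0: MISS | VC []
  [1] addr=0x289 blk=40 s=0: L1-HIT | VC []
  [2] addr=0xcf blk=12 s=4: MISS | VC []
  [3] addr=0xc6 blk=12 s=4: L1-HIT | VC []
  [4] addr=0x2e6 blk=46 s=6: MISS | VC []
  [5] addr=0x2f1 blk=47 s=7: MISS | VC []
  [6] addr=0x283 blk=40 s=0: L1-HIT | VC []
  [7] addr=0x28a blk=40 s=0: L1-HIT | VC []
  [8] addr=0x2ed blk=46 s=6: L1-HIT | VC []
  [9] addr=0x200 blk=32 s=0: MISS | VC [40]
  [10] addr=0x8f blk=8 s=0: MISS | VC [40, 32]
  [11] addr=0x10e blk=16 s=0: MISS | VC [40, 32, 8]
  [12] addr=0x81 blk=8 s=0: VC-HIT | VC [40, 32, 16]
  [13] addr=0xc8 blk=12 s=4: L1-HIT | VC [40, 32, 16]
  [14] addr=0x143 blk=20 s=4: MISS | VC [40, 32, 16, 12]
  [15] addr=0xc4 blk=12 s=4: VC-HIT | VC [40, 32, 16, 20]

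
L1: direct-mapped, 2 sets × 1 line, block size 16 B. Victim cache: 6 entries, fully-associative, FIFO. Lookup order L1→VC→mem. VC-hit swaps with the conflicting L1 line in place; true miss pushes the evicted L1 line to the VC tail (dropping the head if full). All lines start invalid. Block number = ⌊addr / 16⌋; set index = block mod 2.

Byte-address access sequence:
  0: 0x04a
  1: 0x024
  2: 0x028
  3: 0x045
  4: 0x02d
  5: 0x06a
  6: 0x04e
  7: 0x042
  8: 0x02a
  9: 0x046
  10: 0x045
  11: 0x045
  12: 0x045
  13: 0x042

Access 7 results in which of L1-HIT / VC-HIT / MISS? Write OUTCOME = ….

OUTCOME = L1-HIT

#0 0x4a→b4/s0 MISS; vc=[]
#1 0x24→b2/s0 MISS; vc=[4]
#2 0x28→b2/s0 L1-HIT; vc=[4]
#3 0x45→b4/s0 VC-HIT; vc=[2]
#4 0x2d→b2/s0 VC-HIT; vc=[4]
#5 0x6a→b6/s0 MISS; vc=[4,2]
#6 0x4e→b4/s0 VC-HIT; vc=[6,2]
#7 0x42→b4/s0 L1-HIT; vc=[6,2]
#8 0x2a→b2/s0 VC-HIT; vc=[6,4]
#9 0x46→b4/s0 VC-HIT; vc=[6,2]
#10 0x45→b4/s0 L1-HIT; vc=[6,2]
#11 0x45→b4/s0 L1-HIT; vc=[6,2]
#12 0x45→b4/s0 L1-HIT; vc=[6,2]
#13 0x42→b4/s0 L1-HIT; vc=[6,2]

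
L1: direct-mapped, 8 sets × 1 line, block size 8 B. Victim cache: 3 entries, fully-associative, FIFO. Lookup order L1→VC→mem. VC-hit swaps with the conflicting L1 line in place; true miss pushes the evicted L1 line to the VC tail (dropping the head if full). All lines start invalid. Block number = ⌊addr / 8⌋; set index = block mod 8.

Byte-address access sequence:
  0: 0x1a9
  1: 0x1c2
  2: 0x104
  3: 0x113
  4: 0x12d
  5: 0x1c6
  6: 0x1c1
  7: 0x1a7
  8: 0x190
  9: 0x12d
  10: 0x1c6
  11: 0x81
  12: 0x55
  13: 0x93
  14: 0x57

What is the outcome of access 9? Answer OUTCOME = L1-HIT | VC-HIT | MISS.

  [0] addr=0x1a9 blk=53 s=5: MISS | VC []
  [1] addr=0x1c2 blk=56 s=0: MISS | VC []
  [2] addr=0x104 blk=32 s=0: MISS | VC [56]
  [3] addr=0x113 blk=34 s=2: MISS | VC [56]
  [4] addr=0x12d blk=37 s=5: MISS | VC [56, 53]
  [5] addr=0x1c6 blk=56 s=0: VC-HIT | VC [32, 53]
  [6] addr=0x1c1 blk=56 s=0: L1-HIT | VC [32, 53]
  [7] addr=0x1a7 blk=52 s=4: MISS | VC [32, 53]
  [8] addr=0x190 blk=50 s=2: MISS | VC [32, 53, 34]
  [9] addr=0x12d blk=37 s=5: L1-HIT | VC [32, 53, 34]
  [10] addr=0x1c6 blk=56 s=0: L1-HIT | VC [32, 53, 34]
  [11] addr=0x81 blk=16 s=0: MISS | VC [53, 34, 56]
  [12] addr=0x55 blk=10 s=2: MISS | VC [34, 56, 50]
  [13] addr=0x93 blk=18 s=2: MISS | VC [56, 50, 10]
  [14] addr=0x57 blk=10 s=2: VC-HIT | VC [56, 50, 18]

OUTCOME = L1-HIT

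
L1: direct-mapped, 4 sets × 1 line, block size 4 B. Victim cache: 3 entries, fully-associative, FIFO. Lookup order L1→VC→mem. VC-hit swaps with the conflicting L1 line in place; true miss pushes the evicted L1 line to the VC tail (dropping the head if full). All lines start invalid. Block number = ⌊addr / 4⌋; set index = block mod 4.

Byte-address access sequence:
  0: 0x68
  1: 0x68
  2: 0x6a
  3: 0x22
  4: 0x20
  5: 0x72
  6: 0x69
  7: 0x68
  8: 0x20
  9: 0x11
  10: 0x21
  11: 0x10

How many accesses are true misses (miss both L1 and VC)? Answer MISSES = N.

0: 0x68 (blk 26, set 2) → MISS  vc=[]
1: 0x68 (blk 26, set 2) → L1-HIT  vc=[]
2: 0x6a (blk 26, set 2) → L1-HIT  vc=[]
3: 0x22 (blk 8, set 0) → MISS  vc=[]
4: 0x20 (blk 8, set 0) → L1-HIT  vc=[]
5: 0x72 (blk 28, set 0) → MISS  vc=[8]
6: 0x69 (blk 26, set 2) → L1-HIT  vc=[8]
7: 0x68 (blk 26, set 2) → L1-HIT  vc=[8]
8: 0x20 (blk 8, set 0) → VC-HIT  vc=[28]
9: 0x11 (blk 4, set 0) → MISS  vc=[28, 8]
10: 0x21 (blk 8, set 0) → VC-HIT  vc=[28, 4]
11: 0x10 (blk 4, set 0) → VC-HIT  vc=[28, 8]

MISSES = 4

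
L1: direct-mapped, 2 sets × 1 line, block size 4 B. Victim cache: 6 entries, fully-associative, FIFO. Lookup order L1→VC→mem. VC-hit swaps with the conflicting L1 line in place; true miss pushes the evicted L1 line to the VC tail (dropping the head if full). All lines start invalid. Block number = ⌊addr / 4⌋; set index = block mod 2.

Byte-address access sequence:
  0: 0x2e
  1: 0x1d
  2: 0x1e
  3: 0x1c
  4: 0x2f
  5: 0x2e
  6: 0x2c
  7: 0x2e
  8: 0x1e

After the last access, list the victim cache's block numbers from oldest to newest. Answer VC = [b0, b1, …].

#0 0x2e→b11/s1 MISS; vc=[]
#1 0x1d→b7/s1 MISS; vc=[11]
#2 0x1e→b7/s1 L1-HIT; vc=[11]
#3 0x1c→b7/s1 L1-HIT; vc=[11]
#4 0x2f→b11/s1 VC-HIT; vc=[7]
#5 0x2e→b11/s1 L1-HIT; vc=[7]
#6 0x2c→b11/s1 L1-HIT; vc=[7]
#7 0x2e→b11/s1 L1-HIT; vc=[7]
#8 0x1e→b7/s1 VC-HIT; vc=[11]

VC = [11]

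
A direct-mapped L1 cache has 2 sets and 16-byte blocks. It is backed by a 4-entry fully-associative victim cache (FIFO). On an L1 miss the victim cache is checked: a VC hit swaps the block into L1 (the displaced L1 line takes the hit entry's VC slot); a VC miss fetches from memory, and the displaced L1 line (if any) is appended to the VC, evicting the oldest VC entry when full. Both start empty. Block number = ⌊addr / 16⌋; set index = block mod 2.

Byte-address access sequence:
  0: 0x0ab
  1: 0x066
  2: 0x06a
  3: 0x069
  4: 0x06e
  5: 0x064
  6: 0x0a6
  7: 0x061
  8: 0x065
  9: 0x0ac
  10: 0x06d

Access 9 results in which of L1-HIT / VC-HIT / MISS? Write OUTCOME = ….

#0 0xab→b10/s0 MISS; vc=[]
#1 0x66→b6/s0 MISS; vc=[10]
#2 0x6a→b6/s0 L1-HIT; vc=[10]
#3 0x69→b6/s0 L1-HIT; vc=[10]
#4 0x6e→b6/s0 L1-HIT; vc=[10]
#5 0x64→b6/s0 L1-HIT; vc=[10]
#6 0xa6→b10/s0 VC-HIT; vc=[6]
#7 0x61→b6/s0 VC-HIT; vc=[10]
#8 0x65→b6/s0 L1-HIT; vc=[10]
#9 0xac→b10/s0 VC-HIT; vc=[6]
#10 0x6d→b6/s0 VC-HIT; vc=[10]

OUTCOME = VC-HIT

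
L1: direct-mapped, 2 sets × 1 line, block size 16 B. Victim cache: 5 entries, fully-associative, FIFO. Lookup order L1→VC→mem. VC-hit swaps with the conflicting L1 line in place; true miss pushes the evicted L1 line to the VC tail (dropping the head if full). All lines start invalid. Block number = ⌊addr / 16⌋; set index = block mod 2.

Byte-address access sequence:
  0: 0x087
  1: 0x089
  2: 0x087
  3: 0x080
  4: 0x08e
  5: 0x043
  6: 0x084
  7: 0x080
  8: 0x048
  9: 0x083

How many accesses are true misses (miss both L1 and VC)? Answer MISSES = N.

MISSES = 2

0: 0x87 (blk 8, set 0) → MISS  vc=[]
1: 0x89 (blk 8, set 0) → L1-HIT  vc=[]
2: 0x87 (blk 8, set 0) → L1-HIT  vc=[]
3: 0x80 (blk 8, set 0) → L1-HIT  vc=[]
4: 0x8e (blk 8, set 0) → L1-HIT  vc=[]
5: 0x43 (blk 4, set 0) → MISS  vc=[8]
6: 0x84 (blk 8, set 0) → VC-HIT  vc=[4]
7: 0x80 (blk 8, set 0) → L1-HIT  vc=[4]
8: 0x48 (blk 4, set 0) → VC-HIT  vc=[8]
9: 0x83 (blk 8, set 0) → VC-HIT  vc=[4]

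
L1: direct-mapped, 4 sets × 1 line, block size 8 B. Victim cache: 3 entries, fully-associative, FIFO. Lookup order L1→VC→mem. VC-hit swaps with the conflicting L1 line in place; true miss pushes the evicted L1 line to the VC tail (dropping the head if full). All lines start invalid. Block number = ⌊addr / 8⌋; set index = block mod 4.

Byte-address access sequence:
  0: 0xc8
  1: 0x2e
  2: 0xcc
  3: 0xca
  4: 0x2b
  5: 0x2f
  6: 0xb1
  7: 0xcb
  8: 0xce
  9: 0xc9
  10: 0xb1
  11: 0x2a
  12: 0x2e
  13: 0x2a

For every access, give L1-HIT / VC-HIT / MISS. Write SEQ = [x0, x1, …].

  [0] addr=0xc8 blk=25 s=1: MISS | VC []
  [1] addr=0x2e blk=5 s=1: MISS | VC [25]
  [2] addr=0xcc blk=25 s=1: VC-HIT | VC [5]
  [3] addr=0xca blk=25 s=1: L1-HIT | VC [5]
  [4] addr=0x2b blk=5 s=1: VC-HIT | VC [25]
  [5] addr=0x2f blk=5 s=1: L1-HIT | VC [25]
  [6] addr=0xb1 blk=22 s=2: MISS | VC [25]
  [7] addr=0xcb blk=25 s=1: VC-HIT | VC [5]
  [8] addr=0xce blk=25 s=1: L1-HIT | VC [5]
  [9] addr=0xc9 blk=25 s=1: L1-HIT | VC [5]
  [10] addr=0xb1 blk=22 s=2: L1-HIT | VC [5]
  [11] addr=0x2a blk=5 s=1: VC-HIT | VC [25]
  [12] addr=0x2e blk=5 s=1: L1-HIT | VC [25]
  [13] addr=0x2a blk=5 s=1: L1-HIT | VC [25]

SEQ = [MISS, MISS, VC-HIT, L1-HIT, VC-HIT, L1-HIT, MISS, VC-HIT, L1-HIT, L1-HIT, L1-HIT, VC-HIT, L1-HIT, L1-HIT]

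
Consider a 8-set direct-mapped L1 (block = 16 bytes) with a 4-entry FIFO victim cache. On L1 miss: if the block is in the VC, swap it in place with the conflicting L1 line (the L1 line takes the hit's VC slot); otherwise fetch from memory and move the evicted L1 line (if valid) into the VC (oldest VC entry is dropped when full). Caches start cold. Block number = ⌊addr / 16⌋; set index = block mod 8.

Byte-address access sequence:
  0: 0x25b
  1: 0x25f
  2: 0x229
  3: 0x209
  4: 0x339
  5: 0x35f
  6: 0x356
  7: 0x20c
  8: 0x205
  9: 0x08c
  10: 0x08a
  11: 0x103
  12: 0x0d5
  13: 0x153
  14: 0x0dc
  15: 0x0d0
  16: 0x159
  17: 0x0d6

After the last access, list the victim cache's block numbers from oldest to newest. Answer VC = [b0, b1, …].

VC = [32, 8, 53, 21]

  [0] addr=0x25b blk=37 s=5: MISS | VC []
  [1] addr=0x25f blk=37 s=5: L1-HIT | VC []
  [2] addr=0x229 blk=34 s=2: MISS | VC []
  [3] addr=0x209 blk=32 s=0: MISS | VC []
  [4] addr=0x339 blk=51 s=3: MISS | VC []
  [5] addr=0x35f blk=53 s=5: MISS | VC [37]
  [6] addr=0x356 blk=53 s=5: L1-HIT | VC [37]
  [7] addr=0x20c blk=32 s=0: L1-HIT | VC [37]
  [8] addr=0x205 blk=32 s=0: L1-HIT | VC [37]
  [9] addr=0x8c blk=8 s=0: MISS | VC [37, 32]
  [10] addr=0x8a blk=8 s=0: L1-HIT | VC [37, 32]
  [11] addr=0x103 blk=16 s=0: MISS | VC [37, 32, 8]
  [12] addr=0xd5 blk=13 s=5: MISS | VC [37, 32, 8, 53]
  [13] addr=0x153 blk=21 s=5: MISS | VC [32, 8, 53, 13]
  [14] addr=0xdc blk=13 s=5: VC-HIT | VC [32, 8, 53, 21]
  [15] addr=0xd0 blk=13 s=5: L1-HIT | VC [32, 8, 53, 21]
  [16] addr=0x159 blk=21 s=5: VC-HIT | VC [32, 8, 53, 13]
  [17] addr=0xd6 blk=13 s=5: VC-HIT | VC [32, 8, 53, 21]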